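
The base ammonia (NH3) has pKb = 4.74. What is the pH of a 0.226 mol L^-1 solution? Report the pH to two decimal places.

NH3 + H2O ⇌ NH4+ + OH-
Kb = 10^(−4.74) = 1.82 × 10^-5
From the ICE table, Kb = [OH-]²/(0.226 − [OH-]) = 1.82 × 10^-5.
Assume [OH-] ≪ 0.226: [OH-] ≈ √(1.82 × 10^-5 × 0.226) = 2.03 × 10^-3 M
([OH-]/C₀ = 0.9% < 5%, so the approximation holds.)
pOH = 2.69, so pH = 14.00 − pOH = 11.31

pH = 11.31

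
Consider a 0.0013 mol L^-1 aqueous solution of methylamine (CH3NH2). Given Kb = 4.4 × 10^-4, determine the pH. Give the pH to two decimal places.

CH3NH2 + H2O ⇌ CH3NH3+ + OH-
Kb = x²/(0.0013 − x) = 4.4 × 10^-4
The 5% rule fails; solving x² + Kb·x − Kb·C₀ = 0 exactly:
x = [−0.00044 + √(0.00044² + 2.29e-06)]/2 = 5.68 × 10^-4 M
pOH = −log(5.68 × 10^-4) = 3.25; pH = 14.00 − 3.25 = 10.75

pH = 10.75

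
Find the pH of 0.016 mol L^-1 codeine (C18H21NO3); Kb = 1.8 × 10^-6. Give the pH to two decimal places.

pH = 10.23

C18H21NO3 + H2O ⇌ C18H22NO3+ + OH-
From the ICE table, Kb = [OH-]²/(0.016 − [OH-]) = 1.8 × 10^-6.
Assume [OH-] ≪ 0.016: [OH-] ≈ √(1.8 × 10^-6 × 0.016) = 1.70 × 10^-4 M
([OH-]/C₀ = 1.1% < 5%, so the approximation holds.)
pOH = 3.77, so pH = 14.00 − pOH = 10.23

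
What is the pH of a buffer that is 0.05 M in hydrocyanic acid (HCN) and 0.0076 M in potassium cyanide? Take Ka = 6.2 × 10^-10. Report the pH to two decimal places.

pH = 8.39

pKa = −log(6.2 × 10^-10) = 9.208
Using pH = pKa + log([base]/[acid]) with [base]/[acid] = 0.0076/0.05:
pH = 9.208 + (-0.818) = 8.39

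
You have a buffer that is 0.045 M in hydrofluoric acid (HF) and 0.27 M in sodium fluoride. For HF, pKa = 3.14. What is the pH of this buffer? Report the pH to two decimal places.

pH = 3.92

Using pH = pKa + log([base]/[acid]) with [base]/[acid] = 0.27/0.045:
pH = 3.14 + (+0.778) = 3.92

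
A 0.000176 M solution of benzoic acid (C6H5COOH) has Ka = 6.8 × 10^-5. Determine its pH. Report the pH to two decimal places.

C6H5COOH ⇌ C6H5COO- + H+
Ka = x²/(0.000176 − x) = 6.8 × 10^-5
Here C₀/Ka ≈ 2.59, so the small-x approximation fails. Use the quadratic:
x = [−6.8e-05 + √(6.8e-05² + 4.79e-08)]/2 = 8.06 × 10^-5 M
pH = −log[H+] = −log(8.06 × 10^-5) = 4.09

pH = 4.09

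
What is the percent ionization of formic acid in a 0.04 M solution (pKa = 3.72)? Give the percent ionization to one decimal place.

HCOOH ⇌ HCOO- + H+; let x = [H+] at equilibrium.
Ka = 10^(−3.72) = 1.91 × 10^-4
Ka = x²/(C₀ − x); solving the quadratic gives x = 2.67 × 10^-3 M.
% ionization = x/C₀ × 100% = 2.67 × 10^-3/0.04 × 100% = 6.7%

6.7%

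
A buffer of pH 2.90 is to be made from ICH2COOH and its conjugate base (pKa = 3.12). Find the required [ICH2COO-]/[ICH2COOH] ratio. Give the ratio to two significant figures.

pH = pKa + log(r) ⇒ log(r) = 2.90 − 3.12 = -0.22
r = [ICH2COO-]/[ICH2COOH] = 10^(-0.22) = 0.603

ratio = 0.60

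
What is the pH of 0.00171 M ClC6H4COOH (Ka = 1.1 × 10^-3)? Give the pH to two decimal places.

ClC6H4COOH ⇌ ClC6H4COO- + H+
Ka = x²/(0.00171 − x) = 1.1 × 10^-3
Here C₀/Ka ≈ 1.55, so the small-x approximation fails. Use the quadratic:
x = (−Ka + √(Ka² + 4·Ka·C₀))/2 = 9.28 × 10^-4 M
pH = −log(9.28 × 10^-4) = 3.03

pH = 3.03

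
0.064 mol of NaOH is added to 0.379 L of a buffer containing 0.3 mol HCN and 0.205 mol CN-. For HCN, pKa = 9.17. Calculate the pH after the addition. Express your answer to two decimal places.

pH = 9.23

OH- converts HCN to CN-: HCN → 0.236 mol, CN- → 0.269 mol.
pH = pKa + log([A⁻]/[HA]) = 9.17 + log(0.269/0.236) = 9.17 +0.057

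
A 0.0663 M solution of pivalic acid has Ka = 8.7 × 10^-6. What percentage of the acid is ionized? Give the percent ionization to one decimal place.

1.1%

(CH3)3CCOOH ⇌ (CH3)3CCOO- + H+; let x = [H+] at equilibrium.
x ≈ √(Ka·C₀) = √(8.7 × 10^-6 × 0.0663) = 7.59 × 10^-4 M
Fraction ionized = 7.59 × 10^-4 / 0.0663 = 0.0114 → 1.1%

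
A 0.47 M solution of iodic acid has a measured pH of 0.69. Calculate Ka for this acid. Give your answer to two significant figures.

[H+] = 10^(-0.69) = 2.04 × 10^-1 M
At equilibrium [HA] = 0.47 − 2.04 × 10^-1 = 2.66 × 10^-1 M
Ka = [H+][A-]/[HA] = (2.04 × 10^-1)² / 2.66 × 10^-1 = 1.6 × 10^-1

Ka = 1.6 × 10^-1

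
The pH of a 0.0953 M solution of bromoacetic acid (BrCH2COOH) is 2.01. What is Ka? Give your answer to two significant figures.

Ka = 1.1 × 10^-3

[H+] = 10^(-2.01) = 9.77 × 10^-3 M
At equilibrium [HA] = 0.0953 − 9.77 × 10^-3 = 8.55 × 10^-2 M
Ka = [H+][A-]/[HA] = (9.77 × 10^-3)² / 8.55 × 10^-2 = 1.1 × 10^-3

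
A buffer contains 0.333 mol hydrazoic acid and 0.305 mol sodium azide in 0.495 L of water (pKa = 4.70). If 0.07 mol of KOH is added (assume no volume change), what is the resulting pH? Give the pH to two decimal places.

pH = 4.85

OH- converts HN3 to N3-: HN3 → 0.263 mol, N3- → 0.375 mol.
Henderson–Hasselbalch with mole ratio 0.375/0.263: pH = 4.70 + (+0.154)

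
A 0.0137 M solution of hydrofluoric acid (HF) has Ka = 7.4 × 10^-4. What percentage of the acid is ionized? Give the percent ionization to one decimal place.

HF ⇌ F- + H+; let x = [H+] at equilibrium.
Ka = x²/(C₀ − x); solving the quadratic gives x = 2.84 × 10^-3 M.
Fraction ionized = 2.84 × 10^-3 / 0.0137 = 0.2073 → 20.7%

20.7%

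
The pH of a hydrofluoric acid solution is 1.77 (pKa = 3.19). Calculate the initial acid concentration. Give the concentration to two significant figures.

[H+] = 10^(-1.77) = 1.70 × 10^-2 M = x
Ka = 10^(−3.19) = 6.46 × 10^-4
Ka = x²/(C₀ − x) ⇒ C₀ = x + x²/Ka
C₀ = 1.70 × 10^-2 + (1.70 × 10^-2)²/(6.46 × 10^-4) = 4.64 × 10^-1 M

C₀ = 4.6 × 10^-1 M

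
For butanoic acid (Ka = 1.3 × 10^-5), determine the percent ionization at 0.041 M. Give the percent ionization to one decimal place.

CH3(CH2)2COOH ⇌ CH3(CH2)2COO- + H+; let x = [H+] at equilibrium.
x ≈ √(Ka·C₀) = √(1.3 × 10^-5 × 0.041) = 7.30 × 10^-4 M
Fraction ionized = 7.30 × 10^-4 / 0.041 = 0.0178 → 1.8%

1.8%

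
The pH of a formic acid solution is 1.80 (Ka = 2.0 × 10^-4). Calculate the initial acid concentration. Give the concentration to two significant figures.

[H+] = 10^(-1.80) = 1.58 × 10^-2 M = x
Ka = x²/(C₀ − x) ⇒ C₀ = x + x²/Ka
C₀ = 1.58 × 10^-2 + (1.58 × 10^-2)²/(2.0 × 10^-4) = 1.26 M

C₀ = 1.3 M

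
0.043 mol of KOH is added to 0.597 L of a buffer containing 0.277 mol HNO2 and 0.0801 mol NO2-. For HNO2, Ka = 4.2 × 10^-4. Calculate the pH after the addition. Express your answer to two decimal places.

pH = 3.10

OH- converts HNO2 to NO2-: HNO2 → 0.234 mol, NO2- → 0.123 mol.
pKa = −log(4.2 × 10^-4) = 3.377
pH = pKa + log(n_NO2-/n_HNO2) = 3.377 + log(0.123/0.234) = 3.377 + (-0.279)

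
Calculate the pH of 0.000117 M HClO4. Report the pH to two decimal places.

HClO4 is a strong acid and dissociates completely, so [H+] = 0.000117 M.
pH = -log(0.000117) = 3.93

pH = 3.93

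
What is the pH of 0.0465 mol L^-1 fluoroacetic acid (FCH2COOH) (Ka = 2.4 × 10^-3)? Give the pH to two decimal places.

pH = 2.03

FCH2COOH ⇌ FCH2COO- + H+
Ka = [H+]²/(0.0465 − [H+]) = 2.4 × 10^-3
[H+] is not negligible relative to C₀; solve [H+]² + 0.0024·[H+] − 0.000112 = 0.
[H+] = (−Ka + √(Ka² + 4·Ka·C₀))/2 = 9.43 × 10^-3 M
pH = −log(9.43 × 10^-3) = 2.03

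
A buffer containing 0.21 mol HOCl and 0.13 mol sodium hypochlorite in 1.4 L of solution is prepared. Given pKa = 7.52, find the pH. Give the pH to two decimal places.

Henderson–Hasselbalch: pH = pKa + log([OCl-]/[HOCl]) = 7.52 + log(0.13/0.21)
pH = 7.52 + (-0.208) = 7.31

pH = 7.31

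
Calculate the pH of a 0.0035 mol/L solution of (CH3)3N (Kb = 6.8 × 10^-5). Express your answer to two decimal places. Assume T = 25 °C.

(CH3)3N + H2O ⇌ (CH3)3NH+ + OH-
From the ICE table, Kb = [OH-]²/(0.0035 − [OH-]) = 6.8 × 10^-5.
The 5% rule fails; solving [OH-]² + Kb·[OH-] − Kb·C₀ = 0 exactly:
[OH-] = (−Kb + √(Kb² + 4·Kb·C₀))/2 = 4.55 × 10^-4 M
pOH = −log(4.55 × 10^-4) = 3.34; pH = 14.00 − 3.34 = 10.66

pH = 10.66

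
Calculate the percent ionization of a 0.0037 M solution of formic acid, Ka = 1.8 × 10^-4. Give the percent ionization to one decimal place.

HCOOH ⇌ HCOO- + H+; let x = [H+] at equilibrium.
Solve x² + 0.00018x − 6.66e-07 = 0 → x = 7.31 × 10^-4 M
Fraction ionized = 7.31 × 10^-4 / 0.0037 = 0.1976 → 19.8%

19.8%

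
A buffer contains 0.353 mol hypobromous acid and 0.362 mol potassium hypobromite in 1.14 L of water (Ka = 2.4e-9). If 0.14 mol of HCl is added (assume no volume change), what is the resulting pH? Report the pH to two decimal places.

After neutralization: n(HOBr) = 0.493 mol, n(OBr-) = 0.222 mol.
pKa = −log(2.4 × 10^-9) = 8.620
Henderson–Hasselbalch with mole ratio 0.222/0.493: pH = 8.620 + (-0.346)

pH = 8.27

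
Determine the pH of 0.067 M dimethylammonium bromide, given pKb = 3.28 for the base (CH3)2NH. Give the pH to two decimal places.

(CH3)2NH2+ is the conjugate acid of the weak base (CH3)2NH.
Kb = 10^(−3.28) = 5.25 × 10^-4
Ka = Kw/Kb = 1.0×10^-14 / 5.25 × 10^-4 = 1.90 × 10^-11
Let x = [H+] at equilibrium. Ka = x²/(0.067 − x).
Assume x ≪ 0.067: x ≈ √(1.90 × 10^-11 × 0.067) = 1.13 × 10^-6 M
(x/C₀ = 0.0017% < 5%, so the approximation holds.)
pH = −log[H+] = −log(1.13 × 10^-6) = 5.95

pH = 5.95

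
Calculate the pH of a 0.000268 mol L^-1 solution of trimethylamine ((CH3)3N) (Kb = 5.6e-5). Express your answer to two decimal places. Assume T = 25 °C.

(CH3)3N + H2O ⇌ (CH3)3NH+ + OH-
Kb = x²/(0.000268 − x) = 5.6 × 10^-5
Here C₀/Kb ≈ 4.79, so the small-x approximation fails. Use the quadratic:
x = [−5.6e-05 + √(5.6e-05² + 6e-08)]/2 = 9.77 × 10^-5 M
pOH = −log(9.77 × 10^-5) = 4.01; pH = 14.00 − 4.01 = 9.99

pH = 9.99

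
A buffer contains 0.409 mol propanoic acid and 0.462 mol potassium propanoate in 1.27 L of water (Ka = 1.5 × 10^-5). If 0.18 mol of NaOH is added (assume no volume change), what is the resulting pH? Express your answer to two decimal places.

pH = 5.27

OH- converts CH3CH2COOH to CH3CH2COO-: CH3CH2COOH → 0.229 mol, CH3CH2COO- → 0.642 mol.
pKa = −log(1.5 × 10^-5) = 4.824
pH = pKa + log(n_CH3CH2COO-/n_CH3CH2COOH) = 4.824 + log(0.642/0.229) = 4.824 + (+0.448)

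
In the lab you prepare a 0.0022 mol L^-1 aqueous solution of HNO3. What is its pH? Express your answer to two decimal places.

HNO3 is a strong acid and dissociates completely, so [H+] = 0.0022 M.
pH = -log(0.0022) = 2.66

pH = 2.66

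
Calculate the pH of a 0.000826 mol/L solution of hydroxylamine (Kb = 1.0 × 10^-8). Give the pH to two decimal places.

pH = 8.46

NH2OH + H2O ⇌ NH3OH+ + OH-
Kb = x²/(0.000826 − x) = 1.0 × 10^-8
Neglecting x in the denominator: x = √(1.0 × 10^-8 × 0.000826) = 2.87 × 10^-6 M
(x/C₀ = 0.35% < 5%, so the approximation holds.)
pOH = 5.54, so pH = 14.00 − pOH = 8.46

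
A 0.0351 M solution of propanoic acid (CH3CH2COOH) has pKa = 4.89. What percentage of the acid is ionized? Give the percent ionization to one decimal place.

1.9%

CH3CH2COOH ⇌ CH3CH2COO- + H+; let x = [H+] at equilibrium.
Ka = 10^(−4.89) = 1.29 × 10^-5
x ≈ √(Ka·C₀) = √(1.29 × 10^-5 × 0.0351) = 6.73 × 10^-4 M
Fraction ionized = 6.73 × 10^-4 / 0.0351 = 0.0192 → 1.9%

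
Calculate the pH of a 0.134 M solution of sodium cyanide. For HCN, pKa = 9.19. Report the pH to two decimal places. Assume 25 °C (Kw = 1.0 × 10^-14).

pH = 11.16

CN- is the conjugate base of the weak acid HCN.
Ka = 10^(−9.19) = 6.46 × 10^-10
Kb = Kw/Ka = 1.0×10^-14 / 6.46 × 10^-10 = 1.55 × 10^-5
Kb = x²/(0.134 − x) = 1.55 × 10^-5
Assume x ≪ 0.134: x ≈ √(1.55 × 10^-5 × 0.134) = 1.44 × 10^-3 M
(x/C₀ = 1.1% < 5%, so the approximation holds.)
pOH = −log(1.44 × 10^-3) = 2.84; pH = 14.00 − 2.84 = 11.16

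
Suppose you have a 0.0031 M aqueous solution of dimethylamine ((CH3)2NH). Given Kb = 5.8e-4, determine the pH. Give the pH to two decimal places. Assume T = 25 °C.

(CH3)2NH + H2O ⇌ (CH3)2NH2+ + OH-
Let x = [OH-] at equilibrium. Kb = x²/(0.0031 − x).
x is not negligible relative to C₀; solve x² + 0.00058·x − 1.8e-06 = 0.
x = [−0.00058 + √(0.00058² + 7.19e-06)]/2 = 1.08 × 10^-3 M
pOH = 2.97, so pH = 14.00 − pOH = 11.03

pH = 11.03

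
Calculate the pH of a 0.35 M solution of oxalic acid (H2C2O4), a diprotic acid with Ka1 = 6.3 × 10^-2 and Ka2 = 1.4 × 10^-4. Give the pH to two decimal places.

pH = 0.92

Ka1 ≫ Ka2, so treat the first dissociation as the only significant source of H+.
Ka1 = x²/(0.35 − x) = 6.3 × 10^-2
Solving the quadratic: x = (−Ka1 + √(Ka1² + 4·Ka1·C₀))/2 = 1.20 × 10^-1 M
pH = −log(1.20 × 10^-1) = 0.92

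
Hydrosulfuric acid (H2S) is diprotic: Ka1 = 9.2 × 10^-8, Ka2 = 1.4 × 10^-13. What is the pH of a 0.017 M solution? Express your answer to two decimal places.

pH = 4.40

Since Ka1 ≫ Ka2, the first ionization dominates [H+].
Ka1 = x²/(0.017 − x) = 9.2 × 10^-8
x ≈ √(9.2 × 10^-8 × 0.017) = 3.95 × 10^-5 M
pH = −log(3.95 × 10^-5) = 4.40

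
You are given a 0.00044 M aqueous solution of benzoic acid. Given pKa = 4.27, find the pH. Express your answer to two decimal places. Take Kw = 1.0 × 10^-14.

pH = 3.89

C6H5COOH ⇌ C6H5COO- + H+
Ka = 10^(−4.27) = 5.37 × 10^-5
Ka = x²/(0.00044 − x) = 5.37 × 10^-5
The 5% rule fails; solving x² + Ka·x − Ka·C₀ = 0 exactly:
x = [−5.37e-05 + √(5.37e-05² + 9.45e-08)]/2 = 1.29 × 10^-4 M
pH = −log[H+] = −log(1.29 × 10^-4) = 3.89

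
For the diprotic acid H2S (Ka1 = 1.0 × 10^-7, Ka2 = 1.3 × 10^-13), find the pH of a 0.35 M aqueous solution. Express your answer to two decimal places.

Since Ka1 ≫ Ka2, the first ionization dominates [H+].
Ka1 = x²/(0.35 − x) = 1.0 × 10^-7
x ≈ √(1.0 × 10^-7 × 0.35) = 1.87 × 10^-4 M
pH = −log(1.87 × 10^-4) = 3.73

pH = 3.73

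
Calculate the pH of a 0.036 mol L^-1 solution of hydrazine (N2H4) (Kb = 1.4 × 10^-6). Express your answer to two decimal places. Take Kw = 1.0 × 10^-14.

N2H4 + H2O ⇌ N2H5+ + OH-
From the ICE table, Kb = [OH-]²/(0.036 − [OH-]) = 1.4 × 10^-6.
Neglecting [OH-] in the denominator: [OH-] = √(1.4 × 10^-6 × 0.036) = 2.24 × 10^-4 M
Check: 0.62% ionized — well under 5%, approximation valid.
pOH = 3.65, so pH = 14.00 − pOH = 10.35

pH = 10.35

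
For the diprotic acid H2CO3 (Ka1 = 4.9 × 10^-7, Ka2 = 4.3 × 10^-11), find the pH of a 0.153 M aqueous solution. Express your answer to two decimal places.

Since Ka1 ≫ Ka2, the first ionization dominates [H+].
Ka1 = x²/(0.153 − x) = 4.9 × 10^-7
x ≈ √(4.9 × 10^-7 × 0.153) = 2.74 × 10^-4 M
pH = −log(2.74 × 10^-4) = 3.56

pH = 3.56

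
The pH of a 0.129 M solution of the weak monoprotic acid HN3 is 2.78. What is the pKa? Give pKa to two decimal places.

pKa = 4.66

[H+] = 10^(-2.78) = 1.66 × 10^-3 M
At equilibrium [HA] = 0.129 − 1.66 × 10^-3 = 1.27 × 10^-1 M
Ka = [H+][A-]/[HA] = (1.66 × 10^-3)² / 1.27 × 10^-1 = 2.17 × 10^-5
pKa = -log(2.17 × 10^-5) = 4.66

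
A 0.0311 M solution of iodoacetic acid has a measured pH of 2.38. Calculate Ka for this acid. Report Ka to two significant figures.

[H+] = 10^(-2.38) = 4.17 × 10^-3 M
At equilibrium [HA] = 0.0311 − 4.17 × 10^-3 = 2.69 × 10^-2 M
Ka = [H+][A-]/[HA] = (4.17 × 10^-3)² / 2.69 × 10^-2 = 6.5 × 10^-4

Ka = 6.5 × 10^-4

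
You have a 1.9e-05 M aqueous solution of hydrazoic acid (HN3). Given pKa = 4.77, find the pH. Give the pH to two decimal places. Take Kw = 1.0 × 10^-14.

pH = 4.94

HN3 ⇌ N3- + H+
Ka = 10^(−4.77) = 1.70 × 10^-5
Ka = x²/(1.9e-05 − x) = 1.70 × 10^-5
x is not negligible relative to C₀; solve x² + 1.7e-05·x − 3.23e-10 = 0.
x = (−Ka + √(Ka² + 4·Ka·C₀))/2 = 1.14 × 10^-5 M
pH = −log(1.14 × 10^-5) = 4.94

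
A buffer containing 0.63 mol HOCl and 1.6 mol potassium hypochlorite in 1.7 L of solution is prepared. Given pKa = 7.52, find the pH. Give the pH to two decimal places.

pH = 7.92

Henderson–Hasselbalch: pH = pKa + log([OCl-]/[HOCl]) = 7.52 + log(1.6/0.63)
pH = 7.52 + (+0.405) = 7.92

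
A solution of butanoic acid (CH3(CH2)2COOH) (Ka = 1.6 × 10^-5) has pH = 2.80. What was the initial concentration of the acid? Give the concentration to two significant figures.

[H+] = 10^(-2.80) = 1.58 × 10^-3 M = x
Ka = x²/(C₀ − x) ⇒ C₀ = x + x²/Ka
C₀ = 1.58 × 10^-3 + (1.58 × 10^-3)²/(1.6 × 10^-5) = 1.58 × 10^-1 M

C₀ = 1.6 × 10^-1 M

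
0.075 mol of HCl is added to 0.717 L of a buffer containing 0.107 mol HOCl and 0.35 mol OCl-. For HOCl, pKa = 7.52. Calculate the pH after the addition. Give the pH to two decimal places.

Added H+ converts OCl- to HOCl: HOCl → 0.182 mol, OCl- → 0.275 mol.
pH = pKa + log(n_OCl-/n_HOCl) = 7.52 + log(0.275/0.182) = 7.52 + (+0.179)

pH = 7.70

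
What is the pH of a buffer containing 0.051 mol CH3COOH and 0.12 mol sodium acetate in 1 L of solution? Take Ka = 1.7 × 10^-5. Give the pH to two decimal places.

pH = 5.14

pKa = −log(1.7 × 10^-5) = 4.770
pH = pKa + log([A⁻]/[HA]) = 4.770 + log(0.12/0.051)
pH = 4.770 + (+0.372) = 5.14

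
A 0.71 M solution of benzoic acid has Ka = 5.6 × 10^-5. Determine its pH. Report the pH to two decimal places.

C6H5COOH ⇌ C6H5COO- + H+
Ka = [H+]²/(0.71 − [H+]) = 5.6 × 10^-5
Assume [H+] ≪ 0.71: [H+] ≈ √(5.6 × 10^-5 × 0.71) = 6.31 × 10^-3 M
([H+]/C₀ = 0.89% < 5%, so the approximation holds.)
pH = −log(6.31 × 10^-3) = 2.20

pH = 2.20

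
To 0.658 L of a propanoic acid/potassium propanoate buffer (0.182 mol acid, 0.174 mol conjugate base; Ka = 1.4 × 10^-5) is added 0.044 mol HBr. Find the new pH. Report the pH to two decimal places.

After neutralization: n(CH3CH2COOH) = 0.226 mol, n(CH3CH2COO-) = 0.13 mol.
pKa = −log(1.4 × 10^-5) = 4.854
pH = pKa + log([A⁻]/[HA]) = 4.854 + log(0.13/0.226) = 4.854 -0.240

pH = 4.61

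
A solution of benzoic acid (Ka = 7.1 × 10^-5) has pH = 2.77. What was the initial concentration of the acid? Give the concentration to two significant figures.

C₀ = 4.2 × 10^-2 M

[H+] = 10^(-2.77) = 1.70 × 10^-3 M = x
Ka = x²/(C₀ − x) ⇒ C₀ = x + x²/Ka
C₀ = 1.70 × 10^-3 + (1.70 × 10^-3)²/(7.1 × 10^-5) = 4.24 × 10^-2 M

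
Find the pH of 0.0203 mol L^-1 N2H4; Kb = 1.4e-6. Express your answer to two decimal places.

N2H4 + H2O ⇌ N2H5+ + OH-
Let x = [OH-] at equilibrium. Kb = x²/(0.0203 − x).
Since Kb ≪ C₀, x ≈ √(Kb·C₀) = 1.69 × 10^-4 M.
Check: 0.83% ionized — well under 5%, approximation valid.
pOH = −log(1.69 × 10^-4) = 3.77; pH = 14.00 − 3.77 = 10.23

pH = 10.23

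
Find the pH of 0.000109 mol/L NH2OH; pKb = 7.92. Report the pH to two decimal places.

NH2OH + H2O ⇌ NH3OH+ + OH-
Kb = 10^(−7.92) = 1.20 × 10^-8
Let x = [OH-] at equilibrium. Kb = x²/(0.000109 − x).
Assume x ≪ 0.000109: x ≈ √(1.20 × 10^-8 × 0.000109) = 1.14 × 10^-6 M
(x/C₀ = 1% < 5%, so the approximation holds.)
pOH = −log(1.14 × 10^-6) = 5.94; pH = 14.00 − 5.94 = 8.06

pH = 8.06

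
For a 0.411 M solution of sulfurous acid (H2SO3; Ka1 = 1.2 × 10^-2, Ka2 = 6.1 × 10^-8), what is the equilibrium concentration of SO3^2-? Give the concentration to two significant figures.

First ionization gives [H+] ≈ [HSO3-] = 6.45 × 10^-2 M.
Second step: Ka2 = [H+][SO3^2-]/[HSO3-] ≈ [SO3^2-] (since [H+] ≈ [HSO3-]).
So [SO3^2-] ≈ Ka2.

6.1 × 10^-8 M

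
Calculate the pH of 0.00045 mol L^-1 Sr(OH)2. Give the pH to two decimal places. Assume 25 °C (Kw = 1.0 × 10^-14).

Sr(OH)2 is a strong base (each formula unit releases 2 OH-); [OH-] = 0.0009 M.
pOH = -log(0.0009) = 3.05
pH = 14.00 - 3.05 = 10.95

pH = 10.95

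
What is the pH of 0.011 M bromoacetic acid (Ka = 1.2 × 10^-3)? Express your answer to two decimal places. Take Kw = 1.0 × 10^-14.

pH = 2.51

BrCH2COOH ⇌ BrCH2COO- + H+
Ka = x²/(0.011 − x) = 1.2 × 10^-3
Here C₀/Ka ≈ 9.17, so the small-x approximation fails. Use the quadratic:
x = [−0.0012 + √(0.0012² + 5.28e-05)]/2 = 3.08 × 10^-3 M
pH = −log[H+] = −log(3.08 × 10^-3) = 2.51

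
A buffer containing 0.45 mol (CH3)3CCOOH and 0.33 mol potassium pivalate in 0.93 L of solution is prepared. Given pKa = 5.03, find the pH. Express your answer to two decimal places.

pH = pKa + log([A⁻]/[HA]) = 5.03 + log(0.33/0.45)
pH = 5.03 + (-0.135) = 4.90

pH = 4.90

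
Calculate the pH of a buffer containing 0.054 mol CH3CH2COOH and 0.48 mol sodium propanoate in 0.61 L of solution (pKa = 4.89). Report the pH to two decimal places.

Using pH = pKa + log([base]/[acid]) with [base]/[acid] = 0.48/0.054:
pH = 4.89 + (+0.949) = 5.84

pH = 5.84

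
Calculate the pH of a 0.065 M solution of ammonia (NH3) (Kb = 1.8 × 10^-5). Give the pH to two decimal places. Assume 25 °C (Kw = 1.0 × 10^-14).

pH = 11.03

NH3 + H2O ⇌ NH4+ + OH-
From the ICE table, Kb = x²/(0.065 − x) = 1.8 × 10^-5.
Assume x ≪ 0.065: x ≈ √(1.8 × 10^-5 × 0.065) = 1.08 × 10^-3 M
Check: 1.7% ionized — well under 5%, approximation valid.
pOH = −log(1.08 × 10^-3) = 2.97; pH = 14.00 − 2.97 = 11.03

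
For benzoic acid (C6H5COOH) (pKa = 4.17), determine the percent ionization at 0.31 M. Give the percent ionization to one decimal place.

C6H5COOH ⇌ C6H5COO- + H+; let x = [H+] at equilibrium.
Ka = 10^(−4.17) = 6.76 × 10^-5
x ≈ √(Ka·C₀) = √(6.76 × 10^-5 × 0.31) = 4.58 × 10^-3 M
% ionization = x/C₀ × 100% = 4.58 × 10^-3/0.31 × 100% = 1.5%

1.5%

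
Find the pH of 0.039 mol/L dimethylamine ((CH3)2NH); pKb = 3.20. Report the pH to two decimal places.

(CH3)2NH + H2O ⇌ (CH3)2NH2+ + OH-
Kb = 10^(−3.20) = 6.31 × 10^-4
From the ICE table, Kb = x²/(0.039 − x) = 6.31 × 10^-4.
The 5% rule fails; solving x² + Kb·x − Kb·C₀ = 0 exactly:
x = [−0.000631 + √(0.000631² + 9.84e-05)]/2 = 4.66 × 10^-3 M
pOH = 2.33, so pH = 14.00 − pOH = 11.67

pH = 11.67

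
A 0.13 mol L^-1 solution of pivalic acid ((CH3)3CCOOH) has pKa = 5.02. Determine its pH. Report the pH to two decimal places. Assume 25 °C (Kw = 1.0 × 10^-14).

(CH3)3CCOOH ⇌ (CH3)3CCOO- + H+
Ka = 10^(−5.02) = 9.55 × 10^-6
Ka = [H+]²/(0.13 − [H+]) = 9.55 × 10^-6
Assume [H+] ≪ 0.13: [H+] ≈ √(9.55 × 10^-6 × 0.13) = 1.11 × 10^-3 M
pH = −log(1.11 × 10^-3) = 2.95

pH = 2.95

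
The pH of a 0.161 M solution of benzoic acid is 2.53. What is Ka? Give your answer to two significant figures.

Ka = 5.5 × 10^-5

[H+] = 10^(-2.53) = 2.95 × 10^-3 M
At equilibrium [HA] = 0.161 − 2.95 × 10^-3 = 1.58 × 10^-1 M
Ka = [H+][A-]/[HA] = (2.95 × 10^-3)² / 1.58 × 10^-1 = 5.5 × 10^-5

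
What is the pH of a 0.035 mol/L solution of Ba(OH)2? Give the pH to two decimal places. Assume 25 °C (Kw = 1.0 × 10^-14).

pH = 12.85

Ba(OH)2 is a strong base (each formula unit releases 2 OH-); [OH-] = 0.07 M.
pOH = -log(0.07) = 1.15
pH = 14.00 - 1.15 = 12.85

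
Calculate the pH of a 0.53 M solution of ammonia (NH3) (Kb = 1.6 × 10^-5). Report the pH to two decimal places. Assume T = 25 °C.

pH = 11.46

NH3 + H2O ⇌ NH4+ + OH-
Kb = x²/(0.53 − x) = 1.6 × 10^-5
Assume x ≪ 0.53: x ≈ √(1.6 × 10^-5 × 0.53) = 2.91 × 10^-3 M
pOH = 2.54, so pH = 14.00 − pOH = 11.46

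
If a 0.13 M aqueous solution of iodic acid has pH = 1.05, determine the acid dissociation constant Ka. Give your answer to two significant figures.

Ka = 1.9 × 10^-1

[H+] = 10^(-1.05) = 8.91 × 10^-2 M
At equilibrium [HA] = 0.13 − 8.91 × 10^-2 = 4.09 × 10^-2 M
Ka = [H+][A-]/[HA] = (8.91 × 10^-2)² / 4.09 × 10^-2 = 1.9 × 10^-1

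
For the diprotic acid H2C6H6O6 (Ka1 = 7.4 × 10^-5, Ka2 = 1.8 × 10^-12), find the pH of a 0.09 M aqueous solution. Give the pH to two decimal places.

pH = 2.59

Ka1 ≫ Ka2, so treat the first dissociation as the only significant source of H+.
Ka1 = x²/(0.09 − x) = 7.4 × 10^-5
x ≈ √(7.4 × 10^-5 × 0.09) = 2.58 × 10^-3 M
pH = −log(2.58 × 10^-3) = 2.59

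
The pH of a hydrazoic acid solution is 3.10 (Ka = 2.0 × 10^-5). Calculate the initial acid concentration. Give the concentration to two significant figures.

C₀ = 3.2 × 10^-2 M

[H+] = 10^(-3.10) = 7.94 × 10^-4 M = x
Ka = x²/(C₀ − x) ⇒ C₀ = x + x²/Ka
C₀ = 7.94 × 10^-4 + (7.94 × 10^-4)²/(2.0 × 10^-5) = 3.23 × 10^-2 M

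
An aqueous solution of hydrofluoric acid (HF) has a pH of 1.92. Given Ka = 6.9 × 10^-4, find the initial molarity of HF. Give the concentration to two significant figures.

C₀ = 2.2 × 10^-1 M

[H+] = 10^(-1.92) = 1.20 × 10^-2 M = x
Ka = x²/(C₀ − x) ⇒ C₀ = x + x²/Ka
C₀ = 1.20 × 10^-2 + (1.20 × 10^-2)²/(6.9 × 10^-4) = 2.21 × 10^-1 M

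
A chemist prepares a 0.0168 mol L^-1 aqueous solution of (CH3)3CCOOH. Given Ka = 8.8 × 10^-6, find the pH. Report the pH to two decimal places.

pH = 3.42

(CH3)3CCOOH ⇌ (CH3)3CCOO- + H+
From the ICE table, Ka = [H+]²/(0.0168 − [H+]) = 8.8 × 10^-6.
Since Ka ≪ C₀, [H+] ≈ √(Ka·C₀) = 3.84 × 10^-4 M.
([H+]/C₀ = 2.3% < 5%, so the approximation holds.)
pH = −log(3.84 × 10^-4) = 3.42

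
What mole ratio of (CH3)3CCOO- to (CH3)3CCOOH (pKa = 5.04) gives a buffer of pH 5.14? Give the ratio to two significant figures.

pH = pKa + log(r) ⇒ log(r) = 5.14 − 5.04 = +0.10
r = [(CH3)3CCOO-]/[(CH3)3CCOOH] = 10^(+0.10) = 1.26

ratio = 1.3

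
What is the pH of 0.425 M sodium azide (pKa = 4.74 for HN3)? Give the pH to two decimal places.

N3- is the conjugate base of the weak acid HN3.
Ka = 10^(−4.74) = 1.82 × 10^-5
Kb = Kw/Ka = 1.0×10^-14 / 1.82 × 10^-5 = 5.49 × 10^-10
From the ICE table, Kb = [OH-]²/(0.425 − [OH-]) = 5.49 × 10^-10.
Assume [OH-] ≪ 0.425: [OH-] ≈ √(5.49 × 10^-10 × 0.425) = 1.53 × 10^-5 M
Check: 0.0036% ionized — well under 5%, approximation valid.
pOH = −log(1.53 × 10^-5) = 4.82; pH = 14.00 − 4.82 = 9.18

pH = 9.18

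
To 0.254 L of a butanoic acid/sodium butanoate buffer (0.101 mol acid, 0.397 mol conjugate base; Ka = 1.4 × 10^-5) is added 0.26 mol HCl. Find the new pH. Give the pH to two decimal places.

pH = 4.43

After neutralization: n(CH3(CH2)2COOH) = 0.361 mol, n(CH3(CH2)2COO-) = 0.137 mol.
pKa = −log(1.4 × 10^-5) = 4.854
Henderson–Hasselbalch with mole ratio 0.137/0.361: pH = 4.854 + (-0.421)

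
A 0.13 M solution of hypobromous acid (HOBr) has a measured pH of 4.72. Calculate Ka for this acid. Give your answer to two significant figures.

[H+] = 10^(-4.72) = 1.91 × 10^-5 M
At equilibrium [HA] = 0.13 − 1.91 × 10^-5 = 1.30 × 10^-1 M
Ka = [H+][A-]/[HA] = (1.91 × 10^-5)² / 1.30 × 10^-1 = 2.8 × 10^-9

Ka = 2.8 × 10^-9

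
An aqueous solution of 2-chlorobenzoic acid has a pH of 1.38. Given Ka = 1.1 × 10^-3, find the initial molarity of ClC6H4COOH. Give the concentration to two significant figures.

C₀ = 1.6 M

[H+] = 10^(-1.38) = 4.17 × 10^-2 M = x
Ka = x²/(C₀ − x) ⇒ C₀ = x + x²/Ka
C₀ = 4.17 × 10^-2 + (4.17 × 10^-2)²/(1.1 × 10^-3) = 1.62 M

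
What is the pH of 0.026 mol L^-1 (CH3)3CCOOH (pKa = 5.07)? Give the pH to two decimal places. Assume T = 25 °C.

pH = 3.33

(CH3)3CCOOH ⇌ (CH3)3CCOO- + H+
Ka = 10^(−5.07) = 8.51 × 10^-6
Ka = [H+]²/(0.026 − [H+]) = 8.51 × 10^-6
Since Ka ≪ C₀, [H+] ≈ √(Ka·C₀) = 4.70 × 10^-4 M.
pH = −log[H+] = −log(4.70 × 10^-4) = 3.33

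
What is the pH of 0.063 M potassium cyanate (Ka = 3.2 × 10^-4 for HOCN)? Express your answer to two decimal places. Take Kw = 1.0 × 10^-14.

OCN- is the conjugate base of the weak acid HOCN.
Kb = Kw/Ka = 1.0×10^-14 / 3.2 × 10^-4 = 3.12 × 10^-11
Kb = x²/(0.063 − x) = 3.12 × 10^-11
Since Kb ≪ C₀, x ≈ √(Kb·C₀) = 1.40 × 10^-6 M.
Check: 0.0022% ionized — well under 5%, approximation valid.
pOH = −log(1.40 × 10^-6) = 5.85; pH = 14.00 − 5.85 = 8.15

pH = 8.15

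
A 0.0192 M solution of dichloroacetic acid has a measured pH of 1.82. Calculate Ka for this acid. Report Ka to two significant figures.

[H+] = 10^(-1.82) = 1.51 × 10^-2 M
At equilibrium [HA] = 0.0192 − 1.51 × 10^-2 = 4.10 × 10^-3 M
Ka = [H+][A-]/[HA] = (1.51 × 10^-2)² / 4.10 × 10^-3 = 5.6 × 10^-2

Ka = 5.6 × 10^-2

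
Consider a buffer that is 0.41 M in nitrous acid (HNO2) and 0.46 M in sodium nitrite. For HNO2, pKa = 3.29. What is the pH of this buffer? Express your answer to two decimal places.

pH = 3.34

Henderson–Hasselbalch: pH = pKa + log([NO2-]/[HNO2]) = 3.29 + log(0.46/0.41)
pH = 3.29 + (+0.050) = 3.34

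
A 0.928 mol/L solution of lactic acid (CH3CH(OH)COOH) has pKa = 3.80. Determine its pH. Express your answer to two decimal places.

CH3CH(OH)COOH ⇌ CH3CH(OH)COO- + H+
Ka = 10^(−3.80) = 1.58 × 10^-4
Ka = [H+]²/(0.928 − [H+]) = 1.58 × 10^-4
Neglecting [H+] in the denominator: [H+] = √(1.58 × 10^-4 × 0.928) = 1.21 × 10^-2 M
([H+]/C₀ = 1.3% < 5%, so the approximation holds.)
pH = −log[H+] = −log(1.21 × 10^-2) = 1.92

pH = 1.92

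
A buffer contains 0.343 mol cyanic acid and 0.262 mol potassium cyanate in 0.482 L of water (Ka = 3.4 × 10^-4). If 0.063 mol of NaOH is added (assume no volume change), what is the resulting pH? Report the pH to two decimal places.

After neutralization: n(HOCN) = 0.28 mol, n(OCN-) = 0.325 mol.
pKa = −log(3.4 × 10^-4) = 3.469
Henderson–Hasselbalch with mole ratio 0.325/0.28: pH = 3.469 + (+0.065)

pH = 3.53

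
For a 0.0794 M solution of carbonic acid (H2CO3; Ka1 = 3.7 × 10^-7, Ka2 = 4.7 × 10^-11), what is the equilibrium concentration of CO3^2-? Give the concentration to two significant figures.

First ionization gives [H+] ≈ [HCO3-] = 1.71 × 10^-4 M.
Second step: Ka2 = [H+][CO3^2-]/[HCO3-] ≈ [CO3^2-] (since [H+] ≈ [HCO3-]).
So [CO3^2-] ≈ Ka2.

4.7 × 10^-11 M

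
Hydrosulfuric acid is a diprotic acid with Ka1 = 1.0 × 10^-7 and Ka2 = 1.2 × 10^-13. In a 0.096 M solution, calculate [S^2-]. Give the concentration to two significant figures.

First ionization gives [H+] ≈ [HS-] = 9.80 × 10^-5 M.
Second step: Ka2 = [H+][S^2-]/[HS-] ≈ [S^2-] (since [H+] ≈ [HS-]).
So [S^2-] ≈ Ka2.

1.2 × 10^-13 M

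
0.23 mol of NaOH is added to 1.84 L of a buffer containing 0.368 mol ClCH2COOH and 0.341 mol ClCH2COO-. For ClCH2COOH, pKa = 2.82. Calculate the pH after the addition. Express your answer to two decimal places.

OH- converts ClCH2COOH to ClCH2COO-: ClCH2COOH → 0.138 mol, ClCH2COO- → 0.571 mol.
Henderson–Hasselbalch with mole ratio 0.571/0.138: pH = 2.82 + (+0.617)

pH = 3.44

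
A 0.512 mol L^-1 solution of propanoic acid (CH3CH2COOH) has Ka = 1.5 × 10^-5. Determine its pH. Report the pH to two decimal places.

CH3CH2COOH ⇌ CH3CH2COO- + H+
Ka = [H+]²/(0.512 − [H+]) = 1.5 × 10^-5
Neglecting [H+] in the denominator: [H+] = √(1.5 × 10^-5 × 0.512) = 2.77 × 10^-3 M
Check: 0.54% ionized — well under 5%, approximation valid.
pH = −log[H+] = −log(2.77 × 10^-3) = 2.56

pH = 2.56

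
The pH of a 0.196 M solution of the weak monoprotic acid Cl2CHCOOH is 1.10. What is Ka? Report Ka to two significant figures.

[H+] = 10^(-1.10) = 7.94 × 10^-2 M
At equilibrium [HA] = 0.196 − 7.94 × 10^-2 = 1.17 × 10^-1 M
Ka = [H+][A-]/[HA] = (7.94 × 10^-2)² / 1.17 × 10^-1 = 5.4 × 10^-2

Ka = 5.4 × 10^-2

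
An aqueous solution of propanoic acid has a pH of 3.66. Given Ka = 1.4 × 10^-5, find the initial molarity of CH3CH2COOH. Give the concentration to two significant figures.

C₀ = 3.6 × 10^-3 M

[H+] = 10^(-3.66) = 2.19 × 10^-4 M = x
Ka = x²/(C₀ − x) ⇒ C₀ = x + x²/Ka
C₀ = 2.19 × 10^-4 + (2.19 × 10^-4)²/(1.4 × 10^-5) = 3.64 × 10^-3 M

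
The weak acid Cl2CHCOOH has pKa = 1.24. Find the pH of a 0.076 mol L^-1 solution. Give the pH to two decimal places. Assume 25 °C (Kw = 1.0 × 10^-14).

pH = 1.36

Cl2CHCOOH ⇌ Cl2CHCOO- + H+
Ka = 10^(−1.24) = 5.75 × 10^-2
From the ICE table, Ka = [H+]²/(0.076 − [H+]) = 5.75 × 10^-2.
[H+] is not negligible relative to C₀; solve [H+]² + 0.0575·[H+] − 0.00437 = 0.
[H+] = [−0.0575 + √(0.0575² + 0.0175)]/2 = 4.33 × 10^-2 M
pH = −log(4.33 × 10^-2) = 1.36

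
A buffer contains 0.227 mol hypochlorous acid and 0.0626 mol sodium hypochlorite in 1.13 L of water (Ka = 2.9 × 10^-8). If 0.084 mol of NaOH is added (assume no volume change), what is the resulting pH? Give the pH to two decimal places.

pH = 7.55

OH- converts HOCl to OCl-: HOCl → 0.143 mol, OCl- → 0.147 mol.
pKa = −log(2.9 × 10^-8) = 7.538
pH = pKa + log([A⁻]/[HA]) = 7.538 + log(0.147/0.143) = 7.538 +0.012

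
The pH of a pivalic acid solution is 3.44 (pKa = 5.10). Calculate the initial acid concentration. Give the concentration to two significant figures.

C₀ = 1.7 × 10^-2 M

[H+] = 10^(-3.44) = 3.63 × 10^-4 M = x
Ka = 10^(−5.10) = 7.94 × 10^-6
Ka = x²/(C₀ − x) ⇒ C₀ = x + x²/Ka
C₀ = 3.63 × 10^-4 + (3.63 × 10^-4)²/(7.94 × 10^-6) = 1.70 × 10^-2 M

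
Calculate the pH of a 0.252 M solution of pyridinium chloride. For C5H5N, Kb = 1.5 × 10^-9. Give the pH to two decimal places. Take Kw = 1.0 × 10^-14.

pH = 2.89

C5H5NH+ is the conjugate acid of the weak base C5H5N.
Ka = Kw/Kb = 1.0×10^-14 / 1.5 × 10^-9 = 6.67 × 10^-6
Let x = [H+] at equilibrium. Ka = x²/(0.252 − x).
Since Ka ≪ C₀, x ≈ √(Ka·C₀) = 1.30 × 10^-3 M.
(x/C₀ = 0.51% < 5%, so the approximation holds.)
pH = −log(1.30 × 10^-3) = 2.89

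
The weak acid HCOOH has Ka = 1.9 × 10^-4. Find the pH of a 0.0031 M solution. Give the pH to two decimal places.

pH = 3.17

HCOOH ⇌ HCOO- + H+
Let x = [H+] at equilibrium. Ka = x²/(0.0031 − x).
The 5% rule fails; solving x² + Ka·x − Ka·C₀ = 0 exactly:
x = [−0.00019 + √(0.00019² + 2.36e-06)]/2 = 6.78 × 10^-4 M
pH = −log[H+] = −log(6.78 × 10^-4) = 3.17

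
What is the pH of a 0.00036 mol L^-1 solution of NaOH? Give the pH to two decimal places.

NaOH is a strong base; [OH-] = 0.00036 M.
pOH = -log(0.00036) = 3.44
pH = 14.00 - 3.44 = 10.56

pH = 10.56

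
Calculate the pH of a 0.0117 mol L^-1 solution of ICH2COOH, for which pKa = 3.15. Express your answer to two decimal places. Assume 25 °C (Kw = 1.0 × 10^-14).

ICH2COOH ⇌ ICH2COO- + H+
Ka = 10^(−3.15) = 7.08 × 10^-4
Ka = x²/(0.0117 − x) = 7.08 × 10^-4
Here C₀/Ka ≈ 16.5, so the small-x approximation fails. Use the quadratic:
x = [−0.000708 + √(0.000708² + 3.31e-05)]/2 = 2.55 × 10^-3 M
pH = −log(2.55 × 10^-3) = 2.59

pH = 2.59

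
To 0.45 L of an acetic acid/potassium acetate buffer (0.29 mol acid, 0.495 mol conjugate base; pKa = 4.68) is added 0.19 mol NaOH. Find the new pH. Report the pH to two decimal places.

OH- converts CH3COOH to CH3COO-: CH3COOH → 0.1 mol, CH3COO- → 0.685 mol.
pH = pKa + log([A⁻]/[HA]) = 4.68 + log(0.685/0.1) = 4.68 +0.836

pH = 5.52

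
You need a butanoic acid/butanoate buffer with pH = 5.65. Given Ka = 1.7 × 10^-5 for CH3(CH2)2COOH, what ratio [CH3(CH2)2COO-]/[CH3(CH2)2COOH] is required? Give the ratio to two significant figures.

ratio = 7.6

pKa = -log(1.7 × 10^-5) = 4.770
pH = pKa + log(r) ⇒ log(r) = 5.65 − 4.770 = +0.880
r = [CH3(CH2)2COO-]/[CH3(CH2)2COOH] = 10^(+0.880) = 7.59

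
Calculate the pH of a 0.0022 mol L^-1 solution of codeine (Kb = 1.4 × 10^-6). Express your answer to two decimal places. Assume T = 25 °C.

C18H21NO3 + H2O ⇌ C18H22NO3+ + OH-
Kb = [OH-]²/(0.0022 − [OH-]) = 1.4 × 10^-6
Assume [OH-] ≪ 0.0022: [OH-] ≈ √(1.4 × 10^-6 × 0.0022) = 5.55 × 10^-5 M
pOH = 4.26, so pH = 14.00 − pOH = 9.74

pH = 9.74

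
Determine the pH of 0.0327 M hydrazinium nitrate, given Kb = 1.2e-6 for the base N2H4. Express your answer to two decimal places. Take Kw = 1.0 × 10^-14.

N2H5+ is the conjugate acid of the weak base N2H4.
Ka = Kw/Kb = 1.0×10^-14 / 1.2 × 10^-6 = 8.33 × 10^-9
Ka = x²/(0.0327 − x) = 8.33 × 10^-9
Assume x ≪ 0.0327: x ≈ √(8.33 × 10^-9 × 0.0327) = 1.65 × 10^-5 M
Check: 0.05% ionized — well under 5%, approximation valid.
pH = −log[H+] = −log(1.65 × 10^-5) = 4.78

pH = 4.78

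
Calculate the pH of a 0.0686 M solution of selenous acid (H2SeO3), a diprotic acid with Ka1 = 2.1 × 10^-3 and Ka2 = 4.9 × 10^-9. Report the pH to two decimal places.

Ka1 ≫ Ka2, so treat the first dissociation as the only significant source of H+.
Ka1 = x²/(0.0686 − x) = 2.1 × 10^-3
Solving the quadratic: x = (−Ka1 + √(Ka1² + 4·Ka1·C₀))/2 = 1.10 × 10^-2 M
pH = −log(1.10 × 10^-2) = 1.96

pH = 1.96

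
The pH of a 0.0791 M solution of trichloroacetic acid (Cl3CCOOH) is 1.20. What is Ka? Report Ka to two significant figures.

[H+] = 10^(-1.20) = 6.31 × 10^-2 M
At equilibrium [HA] = 0.0791 − 6.31 × 10^-2 = 1.60 × 10^-2 M
Ka = [H+][A-]/[HA] = (6.31 × 10^-2)² / 1.60 × 10^-2 = 2.5 × 10^-1

Ka = 2.5 × 10^-1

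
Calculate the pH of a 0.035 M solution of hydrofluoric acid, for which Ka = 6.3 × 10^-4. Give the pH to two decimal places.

pH = 2.36

HF ⇌ F- + H+
Let x = [H+] at equilibrium. Ka = x²/(0.035 − x).
x is not negligible relative to C₀; solve x² + 0.00063·x − 2.21e-05 = 0.
x = [−0.00063 + √(0.00063² + 8.82e-05)]/2 = 4.39 × 10^-3 M
pH = −log[H+] = −log(4.39 × 10^-3) = 2.36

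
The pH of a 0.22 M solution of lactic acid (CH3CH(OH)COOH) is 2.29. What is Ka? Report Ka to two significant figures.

[H+] = 10^(-2.29) = 5.13 × 10^-3 M
At equilibrium [HA] = 0.22 − 5.13 × 10^-3 = 2.15 × 10^-1 M
Ka = [H+][A-]/[HA] = (5.13 × 10^-3)² / 2.15 × 10^-1 = 1.2 × 10^-4

Ka = 1.2 × 10^-4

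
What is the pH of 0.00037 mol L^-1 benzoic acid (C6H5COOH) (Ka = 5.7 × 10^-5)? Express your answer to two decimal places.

C6H5COOH ⇌ C6H5COO- + H+
Ka = [H+]²/(0.00037 − [H+]) = 5.7 × 10^-5
[H+] is not negligible relative to C₀; solve [H+]² + 5.7e-05·[H+] − 2.11e-08 = 0.
[H+] = [−5.7e-05 + √(5.7e-05² + 8.44e-08)]/2 = 1.19 × 10^-4 M
pH = −log(1.19 × 10^-4) = 3.92

pH = 3.92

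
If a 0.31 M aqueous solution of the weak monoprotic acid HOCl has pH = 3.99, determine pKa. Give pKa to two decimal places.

[H+] = 10^(-3.99) = 1.02 × 10^-4 M
At equilibrium [HA] = 0.31 − 1.02 × 10^-4 = 3.10 × 10^-1 M
Ka = [H+][A-]/[HA] = (1.02 × 10^-4)² / 3.10 × 10^-1 = 3.36 × 10^-8
pKa = -log(3.36 × 10^-8) = 7.47

pKa = 7.47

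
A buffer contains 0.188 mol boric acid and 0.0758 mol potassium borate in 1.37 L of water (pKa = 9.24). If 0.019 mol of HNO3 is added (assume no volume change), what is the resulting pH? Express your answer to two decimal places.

Added H+ converts B(OH)4- to B(OH)3: B(OH)3 → 0.207 mol, B(OH)4- → 0.0568 mol.
Henderson–Hasselbalch with mole ratio 0.0568/0.207: pH = 9.24 + (-0.562)

pH = 8.68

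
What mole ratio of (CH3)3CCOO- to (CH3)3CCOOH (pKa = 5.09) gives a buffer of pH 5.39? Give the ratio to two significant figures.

pH = pKa + log(r) ⇒ log(r) = 5.39 − 5.09 = +0.30
r = [(CH3)3CCOO-]/[(CH3)3CCOOH] = 10^(+0.30) = 2

ratio = 2.0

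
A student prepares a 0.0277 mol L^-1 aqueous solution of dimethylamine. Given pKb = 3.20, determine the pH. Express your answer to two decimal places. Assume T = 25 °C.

pH = 11.59

(CH3)2NH + H2O ⇌ (CH3)2NH2+ + OH-
Kb = 10^(−3.20) = 6.31 × 10^-4
From the ICE table, Kb = [OH-]²/(0.0277 − [OH-]) = 6.31 × 10^-4.
The 5% rule fails; solving [OH-]² + Kb·[OH-] − Kb·C₀ = 0 exactly:
[OH-] = (−Kb + √(Kb² + 4·Kb·C₀))/2 = 3.88 × 10^-3 M
pOH = 2.41, so pH = 14.00 − pOH = 11.59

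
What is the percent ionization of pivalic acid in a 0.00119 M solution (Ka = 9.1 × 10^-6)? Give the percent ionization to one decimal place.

(CH3)3CCOOH ⇌ (CH3)3CCOO- + H+; let x = [H+] at equilibrium.
Ka = x²/(C₀ − x); solving the quadratic gives x = 9.96 × 10^-5 M.
Fraction ionized = 9.96 × 10^-5 / 0.00119 = 0.0837 → 8.4%

8.4%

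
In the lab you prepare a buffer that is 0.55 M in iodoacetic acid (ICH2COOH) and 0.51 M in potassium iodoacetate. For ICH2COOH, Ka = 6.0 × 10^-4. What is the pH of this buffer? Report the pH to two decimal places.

pH = 3.19

pKa = −log(6.0 × 10^-4) = 3.222
pH = pKa + log([A⁻]/[HA]) = 3.222 + log(0.51/0.55)
pH = 3.222 + (-0.033) = 3.19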